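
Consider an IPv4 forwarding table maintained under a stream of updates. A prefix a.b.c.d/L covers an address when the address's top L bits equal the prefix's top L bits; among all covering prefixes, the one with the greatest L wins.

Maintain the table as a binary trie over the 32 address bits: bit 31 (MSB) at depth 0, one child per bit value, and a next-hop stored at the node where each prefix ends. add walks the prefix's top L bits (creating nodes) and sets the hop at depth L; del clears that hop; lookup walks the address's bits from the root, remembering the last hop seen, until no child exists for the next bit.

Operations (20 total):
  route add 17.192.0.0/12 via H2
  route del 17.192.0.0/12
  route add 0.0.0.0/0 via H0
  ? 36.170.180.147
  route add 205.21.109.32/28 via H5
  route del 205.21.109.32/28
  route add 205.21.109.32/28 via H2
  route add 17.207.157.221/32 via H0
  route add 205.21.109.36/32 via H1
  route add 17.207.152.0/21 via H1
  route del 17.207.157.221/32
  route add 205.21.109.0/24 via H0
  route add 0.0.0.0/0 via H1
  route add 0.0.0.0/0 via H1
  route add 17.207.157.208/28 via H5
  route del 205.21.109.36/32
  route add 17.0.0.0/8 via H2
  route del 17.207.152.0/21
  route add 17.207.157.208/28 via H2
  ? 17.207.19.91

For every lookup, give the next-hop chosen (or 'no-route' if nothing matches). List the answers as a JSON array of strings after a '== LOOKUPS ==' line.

Trace:
  add 17.192.0.0/12 -> H2 at depth 12
  - 17.192.0.0/12 clear@12
  add 0.0.0.0/0 -> H0 at depth 0
  ? 36.170.180.147  path d0:H0→d1:-→d2:-  best=H0
  add 205.21.109.32/28 -> H5 at depth 28
  - 205.21.109.32/28 clear@28
  add 205.21.109.32/28 -> H2 at depth 28
  add 17.207.157.221/32 -> H0 at depth 32
  add 205.21.109.36/32 -> H1 at depth 32
  add 17.207.152.0/21 -> H1 at depth 21
  - 17.207.157.221/32 clear@32
  add 205.21.109.0/24 -> H0 at depth 24
  add 0.0.0.0/0 -> H1 at depth 0
  add 0.0.0.0/0 -> H1 at depth 0
  add 17.207.157.208/28 -> H5 at depth 28
  - 205.21.109.36/32 clear@32
  add 17.0.0.0/8 -> H2 at depth 8
  - 17.207.152.0/21 clear@21
  add 17.207.157.208/28 -> H2 at depth 28
  ? 17.207.19.91  path d0:H1→d1:-→d2:-→d3:-→d4:-→d5:-→d6:-→d7:-→d8:H2→d9:-→d10:-→d11:-→d12:-→d13:-→d14:-→d15:-→d16:-  best=H2

== LOOKUPS ==
["H0","H2"]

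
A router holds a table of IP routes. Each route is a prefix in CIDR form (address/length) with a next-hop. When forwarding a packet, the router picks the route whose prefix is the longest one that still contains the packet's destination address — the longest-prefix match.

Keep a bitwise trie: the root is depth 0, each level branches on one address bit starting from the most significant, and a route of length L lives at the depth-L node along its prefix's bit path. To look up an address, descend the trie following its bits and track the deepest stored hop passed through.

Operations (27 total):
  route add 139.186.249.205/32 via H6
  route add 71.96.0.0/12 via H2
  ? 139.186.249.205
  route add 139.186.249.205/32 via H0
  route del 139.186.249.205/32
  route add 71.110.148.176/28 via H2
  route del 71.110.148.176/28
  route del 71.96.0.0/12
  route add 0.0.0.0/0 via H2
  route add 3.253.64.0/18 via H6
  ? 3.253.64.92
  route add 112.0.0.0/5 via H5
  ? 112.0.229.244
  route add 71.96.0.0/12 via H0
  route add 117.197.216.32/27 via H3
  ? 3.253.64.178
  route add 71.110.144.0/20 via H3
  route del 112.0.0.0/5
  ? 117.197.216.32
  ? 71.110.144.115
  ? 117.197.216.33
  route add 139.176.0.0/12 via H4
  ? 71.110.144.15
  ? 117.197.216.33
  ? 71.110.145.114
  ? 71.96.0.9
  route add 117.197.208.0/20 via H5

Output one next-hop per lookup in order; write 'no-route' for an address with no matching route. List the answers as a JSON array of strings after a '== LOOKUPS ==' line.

Apply in order:
  add 139.186.249.205/32 -> H6 at depth 32
  add 71.96.0.0/12 -> H2 at depth 12
  Q 139.186.249.205: descend 10001011101110101111100111001101 ; hops seen [H6] ; pick H6
  add 139.186.249.205/32 -> H0 at depth 32
  del 139.186.249.205/32 (clear depth 32)
  add 71.110.148.176/28 -> H2 at depth 28
  del 71.110.148.176/28 (clear depth 28)
  del 71.96.0.0/12 (clear depth 12)
  add 0.0.0.0/0 -> H2 at depth 0
  add 3.253.64.0/18 -> H6 at depth 18
  Q 3.253.64.92: descend 000000111111110101 ; hops seen [H2,H6] ; pick H6
  add 112.0.0.0/5 -> H5 at depth 5
  Q 112.0.229.244: descend 01110 ; hops seen [H2,H5] ; pick H5
  add 71.96.0.0/12 -> H0 at depth 12
  add 117.197.216.32/27 -> H3 at depth 27
  Q 3.253.64.178: descend 000000111111110101 ; hops seen [H2,H6] ; pick H6
  add 71.110.144.0/20 -> H3 at depth 20
  del 112.0.0.0/5 (clear depth 5)
  Q 117.197.216.32: descend 011101011100010111011000001 ; hops seen [H2,H3] ; pick H3
  Q 71.110.144.115: descend 010001110110111010010 ; hops seen [H2,H0,H3] ; pick H3
  Q 117.197.216.33: descend 011101011100010111011000001 ; hops seen [H2,H3] ; pick H3
  add 139.176.0.0/12 -> H4 at depth 12
  Q 71.110.144.15: descend 010001110110111010010 ; hops seen [H2,H0,H3] ; pick H3
  Q 117.197.216.33: descend 011101011100010111011000001 ; hops seen [H2,H3] ; pick H3
  Q 71.110.145.114: descend 010001110110111010010 ; hops seen [H2,H0,H3] ; pick H3
  Q 71.96.0.9: descend 010001110110 ; hops seen [H2,H0] ; pick H0
  add 117.197.208.0/20 -> H5 at depth 20

== LOOKUPS ==
["H6","H6","H5","H6","H3","H3","H3","H3","H3","H3","H0"]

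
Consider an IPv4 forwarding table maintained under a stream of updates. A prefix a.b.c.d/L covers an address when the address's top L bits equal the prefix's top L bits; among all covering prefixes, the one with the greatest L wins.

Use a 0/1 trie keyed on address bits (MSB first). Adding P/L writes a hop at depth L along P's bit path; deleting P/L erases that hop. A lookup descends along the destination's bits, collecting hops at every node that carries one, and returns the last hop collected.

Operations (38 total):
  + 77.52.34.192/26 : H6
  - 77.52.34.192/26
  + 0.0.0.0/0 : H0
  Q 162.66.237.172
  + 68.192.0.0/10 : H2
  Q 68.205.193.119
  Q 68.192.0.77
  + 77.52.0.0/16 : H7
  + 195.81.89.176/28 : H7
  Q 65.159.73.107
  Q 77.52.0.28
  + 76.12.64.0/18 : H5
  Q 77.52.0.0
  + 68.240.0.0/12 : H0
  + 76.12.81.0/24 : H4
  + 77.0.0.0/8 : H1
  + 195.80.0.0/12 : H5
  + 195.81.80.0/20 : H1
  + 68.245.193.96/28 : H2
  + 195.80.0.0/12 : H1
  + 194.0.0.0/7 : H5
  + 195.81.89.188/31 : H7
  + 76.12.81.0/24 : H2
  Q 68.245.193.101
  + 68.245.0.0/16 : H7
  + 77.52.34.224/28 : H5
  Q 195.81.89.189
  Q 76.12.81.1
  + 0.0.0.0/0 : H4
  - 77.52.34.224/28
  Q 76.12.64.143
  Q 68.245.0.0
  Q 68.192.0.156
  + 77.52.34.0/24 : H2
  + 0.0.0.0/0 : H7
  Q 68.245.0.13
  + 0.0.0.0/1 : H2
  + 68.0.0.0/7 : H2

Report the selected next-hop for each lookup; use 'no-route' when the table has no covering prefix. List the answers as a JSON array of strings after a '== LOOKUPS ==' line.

Apply in order:
  add 77.52.34.192/26 -> H6 at depth 26
  - 77.52.34.192/26 clear@26
  add 0.0.0.0/0 -> H0 at depth 0
  lookup 162.66.237.172: bits ε walk d0:H0 -> H0
  add 68.192.0.0/10 -> H2 at depth 10
  lookup 68.205.193.119: bits 0100010011 walk d0:H0→d1:-→d2:-→d3:-→d4:-→d5:-→d6:-→d7:-→d8:-→d9:-→d10:H2 -> H2
  lookup 68.192.0.77: bits 0100010011 walk d0:H0→d1:-→d2:-→d3:-→d4:-→d5:-→d6:-→d7:-→d8:-→d9:-→d10:H2 -> H2
  add 77.52.0.0/16 -> H7 at depth 16
  add 195.81.89.176/28 -> H7 at depth 28
  lookup 65.159.73.107: bits 01000 walk d0:H0→d1:-→d2:-→d3:-→d4:-→d5:- -> H0
  lookup 77.52.0.28: bits 010011010011010000 walk d0:H0→d1:-→d2:-→d3:-→d4:-→d5:-→d6:-→d7:-→d8:-→d9:-→d10:-→d11:-→d12:-→d13:-→d14:-→d15:-→d16:H7→d17:-→d18:- -> H7
  add 76.12.64.0/18 -> H5 at depth 18
  lookup 77.52.0.0: bits 010011010011010000 walk d0:H0→d1:-→d2:-→d3:-→d4:-→d5:-→d6:-→d7:-→d8:-→d9:-→d10:-→d11:-→d12:-→d13:-→d14:-→d15:-→d16:H7→d17:-→d18:- -> H7
  add 68.240.0.0/12 -> H0 at depth 12
  add 76.12.81.0/24 -> H4 at depth 24
  add 77.0.0.0/8 -> H1 at depth 8
  add 195.80.0.0/12 -> H5 at depth 12
  add 195.81.80.0/20 -> H1 at depth 20
  add 68.245.193.96/28 -> H2 at depth 28
  add 195.80.0.0/12 -> H1 at depth 12
  add 194.0.0.0/7 -> H5 at depth 7
  add 195.81.89.188/31 -> H7 at depth 31
  add 76.12.81.0/24 -> H2 at depth 24
  lookup 68.245.193.101: bits 0100010011110101110000010110 walk d0:H0→d1:-→d2:-→d3:-→d4:-→d5:-→d6:-→d7:-→d8:-→d9:-→d10:H2→d11:-→d12:H0→d13:-→d14:-→d15:-→d16:-→d17:-→d18:-→d19:-→d20:-→d21:-→d22:-→d23:-→d24:-→d25:-→d26:-→d27:-→d28:H2 -> H2
  add 68.245.0.0/16 -> H7 at depth 16
  add 77.52.34.224/28 -> H5 at depth 28
  lookup 195.81.89.189: bits 1100001101010001010110011011110 walk d0:H0→d1:-→d2:-→d3:-→d4:-→d5:-→d6:-→d7:H5→d8:-→d9:-→d10:-→d11:-→d12:H1→d13:-→d14:-→d15:-→d16:-→d17:-→d18:-→d19:-→d20:H1→d21:-→d22:-→d23:-→d24:-→d25:-→d26:-→d27:-→d28:H7→d29:-→d30:-→d31:H7 -> H7
  lookup 76.12.81.1: bits 010011000000110001010001 walk d0:H0→d1:-→d2:-→d3:-→d4:-→d5:-→d6:-→d7:-→d8:-→d9:-→d10:-→d11:-→d12:-→d13:-→d14:-→d15:-→d16:-→d17:-→d18:H5→d19:-→d20:-→d21:-→d22:-→d23:-→d24:H2 -> H2
  add 0.0.0.0/0 -> H4 at depth 0
  - 77.52.34.224/28 clear@28
  lookup 76.12.64.143: bits 0100110000001100010 walk d0:H4→d1:-→d2:-→d3:-→d4:-→d5:-→d6:-→d7:-→d8:-→d9:-→d10:-→d11:-→d12:-→d13:-→d14:-→d15:-→d16:-→d17:-→d18:H5→d19:- -> H5
  lookup 68.245.0.0: bits 0100010011110101 walk d0:H4→d1:-→d2:-→d3:-→d4:-→d5:-→d6:-→d7:-→d8:-→d9:-→d10:H2→d11:-→d12:H0→d13:-→d14:-→d15:-→d16:H7 -> H7
  lookup 68.192.0.156: bits 0100010011 walk d0:H4→d1:-→d2:-→d3:-→d4:-→d5:-→d6:-→d7:-→d8:-→d9:-→d10:H2 -> H2
  add 77.52.34.0/24 -> H2 at depth 24
  add 0.0.0.0/0 -> H7 at depth 0
  lookup 68.245.0.13: bits 0100010011110101 walk d0:H7→d1:-→d2:-→d3:-→d4:-→d5:-→d6:-→d7:-→d8:-→d9:-→d10:H2→d11:-→d12:H0→d13:-→d14:-→d15:-→d16:H7 -> H7
  add 0.0.0.0/1 -> H2 at depth 1
  add 68.0.0.0/7 -> H2 at depth 7

== LOOKUPS ==
["H0","H2","H2","H0","H7","H7","H2","H7","H2","H5","H7","H2","H7"]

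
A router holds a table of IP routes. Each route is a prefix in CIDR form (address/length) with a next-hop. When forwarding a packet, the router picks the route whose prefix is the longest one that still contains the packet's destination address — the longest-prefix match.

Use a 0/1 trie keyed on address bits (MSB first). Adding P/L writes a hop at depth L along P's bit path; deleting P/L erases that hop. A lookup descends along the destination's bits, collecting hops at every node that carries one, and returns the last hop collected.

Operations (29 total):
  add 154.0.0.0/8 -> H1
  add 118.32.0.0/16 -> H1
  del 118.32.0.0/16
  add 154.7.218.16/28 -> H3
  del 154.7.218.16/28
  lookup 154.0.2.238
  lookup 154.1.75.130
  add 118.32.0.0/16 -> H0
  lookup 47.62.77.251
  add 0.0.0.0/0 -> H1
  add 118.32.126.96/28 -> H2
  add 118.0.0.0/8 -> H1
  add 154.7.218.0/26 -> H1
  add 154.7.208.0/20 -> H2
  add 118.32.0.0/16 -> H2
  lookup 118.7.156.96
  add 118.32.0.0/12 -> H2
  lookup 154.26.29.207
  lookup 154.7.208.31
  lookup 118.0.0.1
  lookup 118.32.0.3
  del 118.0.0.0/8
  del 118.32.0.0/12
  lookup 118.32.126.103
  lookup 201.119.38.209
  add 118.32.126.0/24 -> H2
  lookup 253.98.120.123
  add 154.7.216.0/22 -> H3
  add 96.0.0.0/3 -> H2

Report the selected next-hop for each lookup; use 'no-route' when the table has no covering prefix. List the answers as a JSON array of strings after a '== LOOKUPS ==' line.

Apply in order:
  add 154.0.0.0/8 -> H1 at depth 8
  add 118.32.0.0/16 -> H1 at depth 16
  del 118.32.0.0/16 (clear depth 16)
  add 154.7.218.16/28 -> H3 at depth 28
  del 154.7.218.16/28 (clear depth 28)
  lookup 154.0.2.238: bits 1001101000000 walk d0:-→d1:-→d2:-→d3:-→d4:-→d5:-→d6:-→d7:-→d8:H1→d9:-→d10:-→d11:-→d12:-→d13:- -> H1
  lookup 154.1.75.130: bits 1001101000000 walk d0:-→d1:-→d2:-→d3:-→d4:-→d5:-→d6:-→d7:-→d8:H1→d9:-→d10:-→d11:-→d12:-→d13:- -> H1
  add 118.32.0.0/16 -> H0 at depth 16
  lookup 47.62.77.251: bits 0 walk d0:-→d1:- -> no-route
  add 0.0.0.0/0 -> H1 at depth 0
  add 118.32.126.96/28 -> H2 at depth 28
  add 118.0.0.0/8 -> H1 at depth 8
  add 154.7.218.0/26 -> H1 at depth 26
  add 154.7.208.0/20 -> H2 at depth 20
  add 118.32.0.0/16 -> H2 at depth 16
  lookup 118.7.156.96: bits 0111011000 walk d0:H1→d1:-→d2:-→d3:-→d4:-→d5:-→d6:-→d7:-→d8:H1→d9:-→d10:- -> H1
  add 118.32.0.0/12 -> H2 at depth 12
  lookup 154.26.29.207: bits 10011010000 walk d0:H1→d1:-→d2:-→d3:-→d4:-→d5:-→d6:-→d7:-→d8:H1→d9:-→d10:-→d11:- -> H1
  lookup 154.7.208.31: bits 10011010000001111101 walk d0:H1→d1:-→d2:-→d3:-→d4:-→d5:-→d6:-→d7:-→d8:H1→d9:-→d10:-→d11:-→d12:-→d13:-→d14:-→d15:-→d16:-→d17:-→d18:-→d19:-→d20:H2 -> H2
  lookup 118.0.0.1: bits 0111011000 walk d0:H1→d1:-→d2:-→d3:-→d4:-→d5:-→d6:-→d7:-→d8:H1→d9:-→d10:- -> H1
  lookup 118.32.0.3: bits 01110110001000000 walk d0:H1→d1:-→d2:-→d3:-→d4:-→d5:-→d6:-→d7:-→d8:H1→d9:-→d10:-→d11:-→d12:H2→d13:-→d14:-→d15:-→d16:H2→d17:- -> H2
  del 118.0.0.0/8 (clear depth 8)
  del 118.32.0.0/12 (clear depth 12)
  lookup 118.32.126.103: bits 0111011000100000011111100110 walk d0:H1→d1:-→d2:-→d3:-→d4:-→d5:-→d6:-→d7:-→d8:-→d9:-→d10:-→d11:-→d12:-→d13:-→d14:-→d15:-→d16:H2→d17:-→d18:-→d19:-→d20:-→d21:-→d22:-→d23:-→d24:-→d25:-→d26:-→d27:-→d28:H2 -> H2
  lookup 201.119.38.209: bits 1 walk d0:H1→d1:- -> H1
  add 118.32.126.0/24 -> H2 at depth 24
  lookup 253.98.120.123: bits 1 walk d0:H1→d1:- -> H1
  add 154.7.216.0/22 -> H3 at depth 22
  add 96.0.0.0/3 -> H2 at depth 3

== LOOKUPS ==
["H1","H1","no-route","H1","H1","H2","H1","H2","H2","H1","H1"]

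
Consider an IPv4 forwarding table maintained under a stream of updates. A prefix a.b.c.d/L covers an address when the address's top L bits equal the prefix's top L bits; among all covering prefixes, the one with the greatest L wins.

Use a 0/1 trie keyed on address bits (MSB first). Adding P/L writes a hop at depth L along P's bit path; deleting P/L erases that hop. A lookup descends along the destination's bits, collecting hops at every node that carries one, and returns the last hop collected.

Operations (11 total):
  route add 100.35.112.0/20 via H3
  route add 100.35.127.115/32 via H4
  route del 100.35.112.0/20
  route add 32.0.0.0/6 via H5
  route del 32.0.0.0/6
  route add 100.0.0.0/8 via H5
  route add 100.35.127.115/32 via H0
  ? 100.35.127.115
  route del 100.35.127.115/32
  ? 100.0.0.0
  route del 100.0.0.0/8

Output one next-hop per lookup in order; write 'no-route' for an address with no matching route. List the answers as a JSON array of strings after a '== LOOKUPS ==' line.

Trace:
  + 100.35.112.0/20 (H3) depth=20
  + 100.35.127.115/32 (H4) depth=32
  - 100.35.112.0/20 clear@20
  + 32.0.0.0/6 (H5) depth=6
  - 32.0.0.0/6 clear@6
  + 100.0.0.0/8 (H5) depth=8
  + 100.35.127.115/32 (H0) depth=32
  ? 100.35.127.115  path d0:-→d1:-→d2:-→d3:-→d4:-→d5:-→d6:-→d7:-→d8:H5→d9:-→d10:-→d11:-→d12:-→d13:-→d14:-→d15:-→d16:-→d17:-→d18:-→d19:-→d20:-→d21:-→d22:-→d23:-→d24:-→d25:-→d26:-→d27:-→d28:-→d29:-→d30:-→d31:-→d32:H0  best=H0
  - 100.35.127.115/32 clear@32
  ? 100.0.0.0  path d0:-→d1:-→d2:-→d3:-→d4:-→d5:-→d6:-→d7:-→d8:H5→d9:-→d10:-  best=H5
  - 100.0.0.0/8 clear@8

== LOOKUPS ==
["H0","H5"]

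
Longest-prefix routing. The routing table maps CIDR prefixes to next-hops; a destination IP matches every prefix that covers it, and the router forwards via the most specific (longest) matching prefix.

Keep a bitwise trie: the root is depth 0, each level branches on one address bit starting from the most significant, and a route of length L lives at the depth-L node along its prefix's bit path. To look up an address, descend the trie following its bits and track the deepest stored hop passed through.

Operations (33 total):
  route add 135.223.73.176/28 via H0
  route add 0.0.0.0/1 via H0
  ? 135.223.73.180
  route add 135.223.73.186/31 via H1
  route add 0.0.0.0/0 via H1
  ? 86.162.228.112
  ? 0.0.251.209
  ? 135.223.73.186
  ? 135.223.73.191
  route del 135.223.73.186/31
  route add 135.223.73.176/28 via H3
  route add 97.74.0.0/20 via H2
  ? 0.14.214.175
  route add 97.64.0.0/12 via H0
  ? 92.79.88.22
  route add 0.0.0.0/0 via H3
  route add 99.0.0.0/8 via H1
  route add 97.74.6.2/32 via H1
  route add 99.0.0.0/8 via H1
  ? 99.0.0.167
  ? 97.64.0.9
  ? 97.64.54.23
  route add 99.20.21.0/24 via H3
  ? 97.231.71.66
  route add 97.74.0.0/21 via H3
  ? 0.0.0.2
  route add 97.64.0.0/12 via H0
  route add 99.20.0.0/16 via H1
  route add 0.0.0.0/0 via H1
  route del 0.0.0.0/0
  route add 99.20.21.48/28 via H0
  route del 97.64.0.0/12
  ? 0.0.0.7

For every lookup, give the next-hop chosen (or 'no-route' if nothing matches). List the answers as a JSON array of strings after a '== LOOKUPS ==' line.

Trace:
  add 135.223.73.176/28 -> H0 at depth 28
  add 0.0.0.0/1 -> H0 at depth 1
  Q 135.223.73.180: descend 1000011111011111010010011011 ; hops seen [H0] ; pick H0
  add 135.223.73.186/31 -> H1 at depth 31
  add 0.0.0.0/0 -> H1 at depth 0
  Q 86.162.228.112: descend 0 ; hops seen [H1,H0] ; pick H0
  Q 0.0.251.209: descend 0 ; hops seen [H1,H0] ; pick H0
  Q 135.223.73.186: descend 1000011111011111010010011011101 ; hops seen [H1,H0,H1] ; pick H1
  Q 135.223.73.191: descend 10000111110111110100100110111 ; hops seen [H1,H0] ; pick H0
  del 135.223.73.186/31 (clear depth 31)
  add 135.223.73.176/28 -> H3 at depth 28
  add 97.74.0.0/20 -> H2 at depth 20
  Q 0.14.214.175: descend 0 ; hops seen [H1,H0] ; pick H0
  add 97.64.0.0/12 -> H0 at depth 12
  Q 92.79.88.22: descend 01 ; hops seen [H1,H0] ; pick H0
  add 0.0.0.0/0 -> H3 at depth 0
  add 99.0.0.0/8 -> H1 at depth 8
  add 97.74.6.2/32 -> H1 at depth 32
  add 99.0.0.0/8 -> H1 at depth 8
  Q 99.0.0.167: descend 01100011 ; hops seen [H3,H0,H1] ; pick H1
  Q 97.64.0.9: descend 011000010100 ; hops seen [H3,H0,H0] ; pick H0
  Q 97.64.54.23: descend 011000010100 ; hops seen [H3,H0,H0] ; pick H0
  add 99.20.21.0/24 -> H3 at depth 24
  Q 97.231.71.66: descend 01100001 ; hops seen [H3,H0] ; pick H0
  add 97.74.0.0/21 -> H3 at depth 21
  Q 0.0.0.2: descend 0 ; hops seen [H3,H0] ; pick H0
  add 97.64.0.0/12 -> H0 at depth 12
  add 99.20.0.0/16 -> H1 at depth 16
  add 0.0.0.0/0 -> H1 at depth 0
  del 0.0.0.0/0 (clear depth 0)
  add 99.20.21.48/28 -> H0 at depth 28
  del 97.64.0.0/12 (clear depth 12)
  Q 0.0.0.7: descend 0 ; hops seen [H0] ; pick H0

== LOOKUPS ==
["H0","H0","H0","H1","H0","H0","H0","H1","H0","H0","H0","H0","H0"]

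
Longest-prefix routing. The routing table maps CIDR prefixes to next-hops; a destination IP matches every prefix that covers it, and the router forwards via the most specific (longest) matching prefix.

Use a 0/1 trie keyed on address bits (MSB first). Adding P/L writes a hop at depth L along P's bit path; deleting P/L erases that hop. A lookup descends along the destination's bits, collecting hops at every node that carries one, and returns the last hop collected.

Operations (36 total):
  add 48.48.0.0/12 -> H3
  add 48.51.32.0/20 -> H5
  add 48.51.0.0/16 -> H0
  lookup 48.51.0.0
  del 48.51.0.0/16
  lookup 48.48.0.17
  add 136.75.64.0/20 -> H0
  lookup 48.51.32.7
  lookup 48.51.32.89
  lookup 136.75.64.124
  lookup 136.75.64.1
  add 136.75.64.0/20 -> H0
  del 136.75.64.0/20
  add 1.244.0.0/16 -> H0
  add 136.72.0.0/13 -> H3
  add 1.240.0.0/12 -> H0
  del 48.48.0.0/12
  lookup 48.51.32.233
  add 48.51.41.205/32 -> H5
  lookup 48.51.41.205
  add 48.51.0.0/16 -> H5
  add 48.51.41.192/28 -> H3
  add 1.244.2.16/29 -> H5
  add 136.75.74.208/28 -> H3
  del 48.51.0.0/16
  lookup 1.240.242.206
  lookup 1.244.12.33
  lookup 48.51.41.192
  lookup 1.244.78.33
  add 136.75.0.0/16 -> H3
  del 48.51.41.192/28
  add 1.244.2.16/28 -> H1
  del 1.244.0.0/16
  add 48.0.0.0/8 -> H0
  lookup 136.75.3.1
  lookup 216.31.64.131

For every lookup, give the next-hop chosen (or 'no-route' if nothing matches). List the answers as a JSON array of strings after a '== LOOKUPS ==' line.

Apply in order:
  add 48.48.0.0/12 -> H3 at depth 12
  add 48.51.32.0/20 -> H5 at depth 20
  add 48.51.0.0/16 -> H0 at depth 16
  lookup 48.51.0.0: bits 001100000011001100 walk d0:-→d1:-→d2:-→d3:-→d4:-→d5:-→d6:-→d7:-→d8:-→d9:-→d10:-→d11:-→d12:H3→d13:-→d14:-→d15:-→d16:H0→d17:-→d18:- -> H0
  del 48.51.0.0/16 (clear depth 16)
  lookup 48.48.0.17: bits 00110000001100 walk d0:-→d1:-→d2:-→d3:-→d4:-→d5:-→d6:-→d7:-→d8:-→d9:-→d10:-→d11:-→d12:H3→d13:-→d14:- -> H3
  add 136.75.64.0/20 -> H0 at depth 20
  lookup 48.51.32.7: bits 00110000001100110010 walk d0:-→d1:-→d2:-→d3:-→d4:-→d5:-→d6:-→d7:-→d8:-→d9:-→d10:-→d11:-→d12:H3→d13:-→d14:-→d15:-→d16:-→d17:-→d18:-→d19:-→d20:H5 -> H5
  lookup 48.51.32.89: bits 00110000001100110010 walk d0:-→d1:-→d2:-→d3:-→d4:-→d5:-→d6:-→d7:-→d8:-→d9:-→d10:-→d11:-→d12:H3→d13:-→d14:-→d15:-→d16:-→d17:-→d18:-→d19:-→d20:H5 -> H5
  lookup 136.75.64.124: bits 10001000010010110100 walk d0:-→d1:-→d2:-→d3:-→d4:-→d5:-→d6:-→d7:-→d8:-→d9:-→d10:-→d11:-→d12:-→d13:-→d14:-→d15:-→d16:-→d17:-→d18:-→d19:-→d20:H0 -> H0
  lookup 136.75.64.1: bits 10001000010010110100 walk d0:-→d1:-→d2:-→d3:-→d4:-→d5:-→d6:-→d7:-→d8:-→d9:-→d10:-→d11:-→d12:-→d13:-→d14:-→d15:-→d16:-→d17:-→d18:-→d19:-→d20:H0 -> H0
  add 136.75.64.0/20 -> H0 at depth 20
  del 136.75.64.0/20 (clear depth 20)
  add 1.244.0.0/16 -> H0 at depth 16
  add 136.72.0.0/13 -> H3 at depth 13
  add 1.240.0.0/12 -> H0 at depth 12
  del 48.48.0.0/12 (clear depth 12)
  lookup 48.51.32.233: bits 00110000001100110010 walk d0:-→d1:-→d2:-→d3:-→d4:-→d5:-→d6:-→d7:-→d8:-→d9:-→d10:-→d11:-→d12:-→d13:-→d14:-→d15:-→d16:-→d17:-→d18:-→d19:-→d20:H5 -> H5
  add 48.51.41.205/32 -> H5 at depth 32
  lookup 48.51.41.205: bits 00110000001100110010100111001101 walk d0:-→d1:-→d2:-→d3:-→d4:-→d5:-→d6:-→d7:-→d8:-→d9:-→d10:-→d11:-→d12:-→d13:-→d14:-→d15:-→d16:-→d17:-→d18:-→d19:-→d20:H5→d21:-→d22:-→d23:-→d24:-→d25:-→d26:-→d27:-→d28:-→d29:-→d30:-→d31:-→d32:H5 -> H5
  add 48.51.0.0/16 -> H5 at depth 16
  add 48.51.41.192/28 -> H3 at depth 28
  add 1.244.2.16/29 -> H5 at depth 29
  add 136.75.74.208/28 -> H3 at depth 28
  del 48.51.0.0/16 (clear depth 16)
  lookup 1.240.242.206: bits 0000000111110 walk d0:-→d1:-→d2:-→d3:-→d4:-→d5:-→d6:-→d7:-→d8:-→d9:-→d10:-→d11:-→d12:H0→d13:- -> H0
  lookup 1.244.12.33: bits 00000001111101000000 walk d0:-→d1:-→d2:-→d3:-→d4:-→d5:-→d6:-→d7:-→d8:-→d9:-→d10:-→d11:-→d12:H0→d13:-→d14:-→d15:-→d16:H0→d17:-→d18:-→d19:-→d20:- -> H0
  lookup 48.51.41.192: bits 0011000000110011001010011100 walk d0:-→d1:-→d2:-→d3:-→d4:-→d5:-→d6:-→d7:-→d8:-→d9:-→d10:-→d11:-→d12:-→d13:-→d14:-→d15:-→d16:-→d17:-→d18:-→d19:-→d20:H5→d21:-→d22:-→d23:-→d24:-→d25:-→d26:-→d27:-→d28:H3 -> H3
  lookup 1.244.78.33: bits 00000001111101000 walk d0:-→d1:-→d2:-→d3:-→d4:-→d5:-→d6:-→d7:-→d8:-→d9:-→d10:-→d11:-→d12:H0→d13:-→d14:-→d15:-→d16:H0→d17:- -> H0
  add 136.75.0.0/16 -> H3 at depth 16
  del 48.51.41.192/28 (clear depth 28)
  add 1.244.2.16/28 -> H1 at depth 28
  del 1.244.0.0/16 (clear depth 16)
  add 48.0.0.0/8 -> H0 at depth 8
  lookup 136.75.3.1: bits 10001000010010110 walk d0:-→d1:-→d2:-→d3:-→d4:-→d5:-→d6:-→d7:-→d8:-→d9:-→d10:-→d11:-→d12:-→d13:H3→d14:-→d15:-→d16:H3→d17:- -> H3
  lookup 216.31.64.131: bits 1 walk d0:-→d1:- -> no-route

== LOOKUPS ==
["H0","H3","H5","H5","H0","H0","H5","H5","H0","H0","H3","H0","H3","no-route"]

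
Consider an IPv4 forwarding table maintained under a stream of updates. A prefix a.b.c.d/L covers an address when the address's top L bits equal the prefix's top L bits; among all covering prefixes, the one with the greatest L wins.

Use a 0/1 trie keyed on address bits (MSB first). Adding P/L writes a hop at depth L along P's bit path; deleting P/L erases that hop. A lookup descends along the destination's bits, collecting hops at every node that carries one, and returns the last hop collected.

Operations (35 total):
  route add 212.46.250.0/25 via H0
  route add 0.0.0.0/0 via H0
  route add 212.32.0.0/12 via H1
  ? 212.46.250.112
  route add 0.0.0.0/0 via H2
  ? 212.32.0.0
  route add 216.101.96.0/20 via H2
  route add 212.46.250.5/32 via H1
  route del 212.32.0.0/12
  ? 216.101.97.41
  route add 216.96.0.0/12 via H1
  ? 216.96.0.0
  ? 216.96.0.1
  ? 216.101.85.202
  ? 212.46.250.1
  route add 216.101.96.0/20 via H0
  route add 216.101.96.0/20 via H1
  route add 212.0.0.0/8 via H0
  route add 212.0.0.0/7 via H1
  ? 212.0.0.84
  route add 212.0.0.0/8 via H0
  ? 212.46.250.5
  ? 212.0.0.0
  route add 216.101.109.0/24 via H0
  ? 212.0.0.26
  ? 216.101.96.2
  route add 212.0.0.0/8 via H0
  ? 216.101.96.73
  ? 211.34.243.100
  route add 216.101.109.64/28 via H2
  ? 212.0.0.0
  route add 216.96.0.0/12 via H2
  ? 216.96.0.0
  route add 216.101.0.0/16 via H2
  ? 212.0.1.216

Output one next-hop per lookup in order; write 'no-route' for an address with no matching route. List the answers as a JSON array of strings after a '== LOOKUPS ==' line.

Trace:
  add 212.46.250.0/25 -> H0 at depth 25
  add 0.0.0.0/0 -> H0 at depth 0
  add 212.32.0.0/12 -> H1 at depth 12
  Q 212.46.250.112: descend 1101010000101110111110100 ; hops seen [H0,H1,H0] ; pick H0
  add 0.0.0.0/0 -> H2 at depth 0
  Q 212.32.0.0: descend 110101000010 ; hops seen [H2,H1] ; pick H1
  add 216.101.96.0/20 -> H2 at depth 20
  add 212.46.250.5/32 -> H1 at depth 32
  - 212.32.0.0/12 clear@12
  Q 216.101.97.41: descend 11011000011001010110 ; hops seen [H2,H2] ; pick H2
  add 216.96.0.0/12 -> H1 at depth 12
  Q 216.96.0.0: descend 1101100001100 ; hops seen [H2,H1] ; pick H1
  Q 216.96.0.1: descend 1101100001100 ; hops seen [H2,H1] ; pick H1
  Q 216.101.85.202: descend 110110000110010101 ; hops seen [H2,H1] ; pick H1
  Q 212.46.250.1: descend 11010100001011101111101000000 ; hops seen [H2,H0] ; pick H0
  add 216.101.96.0/20 -> H0 at depth 20
  add 216.101.96.0/20 -> H1 at depth 20
  add 212.0.0.0/8 -> H0 at depth 8
  add 212.0.0.0/7 -> H1 at depth 7
  Q 212.0.0.84: descend 1101010000 ; hops seen [H2,H1,H0] ; pick H0
  add 212.0.0.0/8 -> H0 at depth 8
  Q 212.46.250.5: descend 11010100001011101111101000000101 ; hops seen [H2,H1,H0,H0,H1] ; pick H1
  Q 212.0.0.0: descend 1101010000 ; hops seen [H2,H1,H0] ; pick H0
  add 216.101.109.0/24 -> H0 at depth 24
  Q 212.0.0.26: descend 1101010000 ; hops seen [H2,H1,H0] ; pick H0
  Q 216.101.96.2: descend 11011000011001010110 ; hops seen [H2,H1,H1] ; pick H1
  add 212.0.0.0/8 -> H0 at depth 8
  Q 216.101.96.73: descend 11011000011001010110 ; hops seen [H2,H1,H1] ; pick H1
  Q 211.34.243.100: descend 11010 ; hops seen [H2] ; pick H2
  add 216.101.109.64/28 -> H2 at depth 28
  Q 212.0.0.0: descend 1101010000 ; hops seen [H2,H1,H0] ; pick H0
  add 216.96.0.0/12 -> H2 at depth 12
  Q 216.96.0.0: descend 1101100001100 ; hops seen [H2,H2] ; pick H2
  add 216.101.0.0/16 -> H2 at depth 16
  Q 212.0.1.216: descend 1101010000 ; hops seen [H2,H1,H0] ; pick H0

== LOOKUPS ==
["H0","H1","H2","H1","H1","H1","H0","H0","H1","H0","H0","H1","H1","H2","H0","H2","H0"]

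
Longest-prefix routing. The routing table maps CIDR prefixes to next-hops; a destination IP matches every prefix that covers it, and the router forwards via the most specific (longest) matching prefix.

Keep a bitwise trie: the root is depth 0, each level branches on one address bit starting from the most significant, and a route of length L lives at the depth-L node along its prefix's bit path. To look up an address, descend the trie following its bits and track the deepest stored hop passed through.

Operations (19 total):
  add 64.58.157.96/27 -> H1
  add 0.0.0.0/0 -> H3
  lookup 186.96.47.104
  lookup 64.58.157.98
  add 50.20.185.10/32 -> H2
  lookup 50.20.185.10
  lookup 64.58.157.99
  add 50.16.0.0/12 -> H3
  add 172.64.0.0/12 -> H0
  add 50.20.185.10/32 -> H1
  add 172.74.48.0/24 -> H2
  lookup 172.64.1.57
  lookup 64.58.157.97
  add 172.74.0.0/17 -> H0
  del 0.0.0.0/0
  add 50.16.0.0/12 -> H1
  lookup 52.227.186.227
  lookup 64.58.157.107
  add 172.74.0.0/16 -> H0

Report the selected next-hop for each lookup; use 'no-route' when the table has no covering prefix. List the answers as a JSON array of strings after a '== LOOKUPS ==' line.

Apply in order:
  + 64.58.157.96/27 (H1) depth=27
  + 0.0.0.0/0 (H3) depth=0
  lookup 186.96.47.104: bits ε walk d0:H3 -> H3
  lookup 64.58.157.98: bits 010000000011101010011101011 walk d0:H3→d1:-→d2:-→d3:-→d4:-→d5:-→d6:-→d7:-→d8:-→d9:-→d10:-→d11:-→d12:-→d13:-→d14:-→d15:-→d16:-→d17:-→d18:-→d19:-→d20:-→d21:-→d22:-→d23:-→d24:-→d25:-→d26:-→d27:H1 -> H1
  + 50.20.185.10/32 (H2) depth=32
  lookup 50.20.185.10: bits 00110010000101001011100100001010 walk d0:H3→d1:-→d2:-→d3:-→d4:-→d5:-→d6:-→d7:-→d8:-→d9:-→d10:-→d11:-→d12:-→d13:-→d14:-→d15:-→d16:-→d17:-→d18:-→d19:-→d20:-→d21:-→d22:-→d23:-→d24:-→d25:-→d26:-→d27:-→d28:-→d29:-→d30:-→d31:-→d32:H2 -> H2
  lookup 64.58.157.99: bits 010000000011101010011101011 walk d0:H3→d1:-→d2:-→d3:-→d4:-→d5:-→d6:-→d7:-→d8:-→d9:-→d10:-→d11:-→d12:-→d13:-→d14:-→d15:-→d16:-→d17:-→d18:-→d19:-→d20:-→d21:-→d22:-→d23:-→d24:-→d25:-→d26:-→d27:H1 -> H1
  + 50.16.0.0/12 (H3) depth=12
  + 172.64.0.0/12 (H0) depth=12
  + 50.20.185.10/32 (H1) depth=32
  + 172.74.48.0/24 (H2) depth=24
  lookup 172.64.1.57: bits 101011000100 walk d0:H3→d1:-→d2:-→d3:-→d4:-→d5:-→d6:-→d7:-→d8:-→d9:-→d10:-→d11:-→d12:H0 -> H0
  lookup 64.58.157.97: bits 010000000011101010011101011 walk d0:H3→d1:-→d2:-→d3:-→d4:-→d5:-→d6:-→d7:-→d8:-→d9:-→d10:-→d11:-→d12:-→d13:-→d14:-→d15:-→d16:-→d17:-→d18:-→d19:-→d20:-→d21:-→d22:-→d23:-→d24:-→d25:-→d26:-→d27:H1 -> H1
  + 172.74.0.0/17 (H0) depth=17
  - 0.0.0.0/0 clear@0
  + 50.16.0.0/12 (H1) depth=12
  lookup 52.227.186.227: bits 00110 walk d0:-→d1:-→d2:-→d3:-→d4:-→d5:- -> no-route
  lookup 64.58.157.107: bits 010000000011101010011101011 walk d0:-→d1:-→d2:-→d3:-→d4:-→d5:-→d6:-→d7:-→d8:-→d9:-→d10:-→d11:-→d12:-→d13:-→d14:-→d15:-→d16:-→d17:-→d18:-→d19:-→d20:-→d21:-→d22:-→d23:-→d24:-→d25:-→d26:-→d27:H1 -> H1
  + 172.74.0.0/16 (H0) depth=16

== LOOKUPS ==
["H3","H1","H2","H1","H0","H1","no-route","H1"]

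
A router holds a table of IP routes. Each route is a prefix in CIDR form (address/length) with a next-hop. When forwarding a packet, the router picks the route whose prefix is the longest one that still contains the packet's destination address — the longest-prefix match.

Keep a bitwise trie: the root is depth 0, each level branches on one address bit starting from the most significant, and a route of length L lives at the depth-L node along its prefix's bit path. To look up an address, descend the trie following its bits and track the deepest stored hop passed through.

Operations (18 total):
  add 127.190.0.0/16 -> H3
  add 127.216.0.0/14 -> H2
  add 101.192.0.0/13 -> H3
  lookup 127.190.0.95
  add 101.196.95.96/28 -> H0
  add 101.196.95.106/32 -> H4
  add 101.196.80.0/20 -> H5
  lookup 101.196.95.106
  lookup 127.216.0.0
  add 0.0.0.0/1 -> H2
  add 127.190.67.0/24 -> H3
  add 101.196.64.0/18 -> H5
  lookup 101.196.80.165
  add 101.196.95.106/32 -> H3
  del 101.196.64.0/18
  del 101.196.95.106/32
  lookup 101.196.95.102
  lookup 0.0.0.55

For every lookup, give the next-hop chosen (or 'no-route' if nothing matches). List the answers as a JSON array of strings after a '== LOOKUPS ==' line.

Apply in order:
  add 127.190.0.0/16 -> H3 at depth 16
  add 127.216.0.0/14 -> H2 at depth 14
  add 101.192.0.0/13 -> H3 at depth 13
  ? 127.190.0.95  path d0:-→d1:-→d2:-→d3:-→d4:-→d5:-→d6:-→d7:-→d8:-→d9:-→d10:-→d11:-→d12:-→d13:-→d14:-→d15:-→d16:H3  best=H3
  add 101.196.95.96/28 -> H0 at depth 28
  add 101.196.95.106/32 -> H4 at depth 32
  add 101.196.80.0/20 -> H5 at depth 20
  ? 101.196.95.106  path d0:-→d1:-→d2:-→d3:-→d4:-→d5:-→d6:-→d7:-→d8:-→d9:-→d10:-→d11:-→d12:-→d13:H3→d14:-→d15:-→d16:-→d17:-→d18:-→d19:-→d20:H5→d21:-→d22:-→d23:-→d24:-→d25:-→d26:-→d27:-→d28:H0→d29:-→d30:-→d31:-→d32:H4  best=H4
  ? 127.216.0.0  path d0:-→d1:-→d2:-→d3:-→d4:-→d5:-→d6:-→d7:-→d8:-→d9:-→d10:-→d11:-→d12:-→d13:-→d14:H2  best=H2
  add 0.0.0.0/1 -> H2 at depth 1
  add 127.190.67.0/24 -> H3 at depth 24
  add 101.196.64.0/18 -> H5 at depth 18
  ? 101.196.80.165  path d0:-→d1:H2→d2:-→d3:-→d4:-→d5:-→d6:-→d7:-→d8:-→d9:-→d10:-→d11:-→d12:-→d13:H3→d14:-→d15:-→d16:-→d17:-→d18:H5→d19:-→d20:H5  best=H5
  add 101.196.95.106/32 -> H3 at depth 32
  del 101.196.64.0/18 (clear depth 18)
  del 101.196.95.106/32 (clear depth 32)
  ? 101.196.95.102  path d0:-→d1:H2→d2:-→d3:-→d4:-→d5:-→d6:-→d7:-→d8:-→d9:-→d10:-→d11:-→d12:-→d13:H3→d14:-→d15:-→d16:-→d17:-→d18:-→d19:-→d20:H5→d21:-→d22:-→d23:-→d24:-→d25:-→d26:-→d27:-→d28:H0  best=H0
  ? 0.0.0.55  path d0:-→d1:H2  best=H2

== LOOKUPS ==
["H3","H4","H2","H5","H0","H2"]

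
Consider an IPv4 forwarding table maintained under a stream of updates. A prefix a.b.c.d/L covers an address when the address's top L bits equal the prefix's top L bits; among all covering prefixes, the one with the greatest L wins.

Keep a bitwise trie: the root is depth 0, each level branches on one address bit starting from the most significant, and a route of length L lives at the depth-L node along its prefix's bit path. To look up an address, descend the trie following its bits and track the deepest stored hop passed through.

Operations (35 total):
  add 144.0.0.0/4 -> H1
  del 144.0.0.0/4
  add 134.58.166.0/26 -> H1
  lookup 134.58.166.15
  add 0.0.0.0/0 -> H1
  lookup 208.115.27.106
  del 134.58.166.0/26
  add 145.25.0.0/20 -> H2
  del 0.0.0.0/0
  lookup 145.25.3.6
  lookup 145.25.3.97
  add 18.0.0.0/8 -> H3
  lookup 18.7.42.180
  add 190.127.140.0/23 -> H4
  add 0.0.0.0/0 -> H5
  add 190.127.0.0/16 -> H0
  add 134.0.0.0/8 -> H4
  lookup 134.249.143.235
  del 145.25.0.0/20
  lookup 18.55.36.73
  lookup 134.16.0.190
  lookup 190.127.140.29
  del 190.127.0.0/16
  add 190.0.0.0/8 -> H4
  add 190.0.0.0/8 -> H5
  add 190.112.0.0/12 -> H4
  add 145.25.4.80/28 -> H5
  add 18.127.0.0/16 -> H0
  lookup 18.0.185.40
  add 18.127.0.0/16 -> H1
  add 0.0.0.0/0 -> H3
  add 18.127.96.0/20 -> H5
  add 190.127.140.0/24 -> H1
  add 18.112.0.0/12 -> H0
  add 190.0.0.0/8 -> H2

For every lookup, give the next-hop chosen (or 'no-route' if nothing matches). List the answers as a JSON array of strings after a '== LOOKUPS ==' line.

Trace:
  + 144.0.0.0/4 (H1) depth=4
  del 144.0.0.0/4 (clear depth 4)
  + 134.58.166.0/26 (H1) depth=26
  lookup 134.58.166.15: bits 10000110001110101010011000 walk d0:-→d1:-→d2:-→d3:-→d4:-→d5:-→d6:-→d7:-→d8:-→d9:-→d10:-→d11:-→d12:-→d13:-→d14:-→d15:-→d16:-→d17:-→d18:-→d19:-→d20:-→d21:-→d22:-→d23:-→d24:-→d25:-→d26:H1 -> H1
  + 0.0.0.0/0 (H1) depth=0
  lookup 208.115.27.106: bits 1 walk d0:H1→d1:- -> H1
  del 134.58.166.0/26 (clear depth 26)
  + 145.25.0.0/20 (H2) depth=20
  del 0.0.0.0/0 (clear depth 0)
  lookup 145.25.3.6: bits 10010001000110010000 walk d0:-→d1:-→d2:-→d3:-→d4:-→d5:-→d6:-→d7:-→d8:-→d9:-→d10:-→d11:-→d12:-→d13:-→d14:-→d15:-→d16:-→d17:-→d18:-→d19:-→d20:H2 -> H2
  lookup 145.25.3.97: bits 10010001000110010000 walk d0:-→d1:-→d2:-→d3:-→d4:-→d5:-→d6:-→d7:-→d8:-→d9:-→d10:-→d11:-→d12:-→d13:-→d14:-→d15:-→d16:-→d17:-→d18:-→d19:-→d20:H2 -> H2
  + 18.0.0.0/8 (H3) depth=8
  lookup 18.7.42.180: bits 00010010 walk d0:-→d1:-→d2:-→d3:-→d4:-→d5:-→d6:-→d7:-→d8:H3 -> H3
  + 190.127.140.0/23 (H4) depth=23
  + 0.0.0.0/0 (H5) depth=0
  + 190.127.0.0/16 (H0) depth=16
  + 134.0.0.0/8 (H4) depth=8
  lookup 134.249.143.235: bits 10000110 walk d0:H5→d1:-→d2:-→d3:-→d4:-→d5:-→d6:-→d7:-→d8:H4 -> H4
  del 145.25.0.0/20 (clear depth 20)
  lookup 18.55.36.73: bits 00010010 walk d0:H5→d1:-→d2:-→d3:-→d4:-→d5:-→d6:-→d7:-→d8:H3 -> H3
  lookup 134.16.0.190: bits 1000011000 walk d0:H5→d1:-→d2:-→d3:-→d4:-→d5:-→d6:-→d7:-→d8:H4→d9:-→d10:- -> H4
  lookup 190.127.140.29: bits 10111110011111111000110 walk d0:H5→d1:-→d2:-→d3:-→d4:-→d5:-→d6:-→d7:-→d8:-→d9:-→d10:-→d11:-→d12:-→d13:-→d14:-→d15:-→d16:H0→d17:-→d18:-→d19:-→d20:-→d21:-→d22:-→d23:H4 -> H4
  del 190.127.0.0/16 (clear depth 16)
  + 190.0.0.0/8 (H4) depth=8
  + 190.0.0.0/8 (H5) depth=8
  + 190.112.0.0/12 (H4) depth=12
  + 145.25.4.80/28 (H5) depth=28
  + 18.127.0.0/16 (H0) depth=16
  lookup 18.0.185.40: bits 000100100 walk d0:H5→d1:-→d2:-→d3:-→d4:-→d5:-→d6:-→d7:-→d8:H3→d9:- -> H3
  + 18.127.0.0/16 (H1) depth=16
  + 0.0.0.0/0 (H3) depth=0
  + 18.127.96.0/20 (H5) depth=20
  + 190.127.140.0/24 (H1) depth=24
  + 18.112.0.0/12 (H0) depth=12
  + 190.0.0.0/8 (H2) depth=8

== LOOKUPS ==
["H1","H1","H2","H2","H3","H4","H3","H4","H4","H3"]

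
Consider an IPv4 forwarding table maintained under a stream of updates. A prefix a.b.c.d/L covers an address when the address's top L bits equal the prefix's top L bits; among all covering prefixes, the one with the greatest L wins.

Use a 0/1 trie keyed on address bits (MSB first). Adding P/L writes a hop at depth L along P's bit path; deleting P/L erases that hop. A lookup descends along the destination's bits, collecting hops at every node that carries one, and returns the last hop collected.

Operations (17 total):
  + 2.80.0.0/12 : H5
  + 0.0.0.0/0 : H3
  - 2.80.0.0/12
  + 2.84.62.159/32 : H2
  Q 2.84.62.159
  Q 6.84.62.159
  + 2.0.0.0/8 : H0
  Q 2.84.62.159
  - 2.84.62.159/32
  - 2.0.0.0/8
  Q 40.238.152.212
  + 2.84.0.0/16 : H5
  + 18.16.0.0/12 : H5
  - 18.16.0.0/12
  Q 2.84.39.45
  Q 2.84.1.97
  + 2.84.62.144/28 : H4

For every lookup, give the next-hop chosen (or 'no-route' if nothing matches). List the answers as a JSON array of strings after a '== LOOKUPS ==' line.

Trace:
  add 2.80.0.0/12 -> H5 at depth 12
  add 0.0.0.0/0 -> H3 at depth 0
  del 2.80.0.0/12 (clear depth 12)
  add 2.84.62.159/32 -> H2 at depth 32
  ? 2.84.62.159  path d0:H3→d1:-→d2:-→d3:-→d4:-→d5:-→d6:-→d7:-→d8:-→d9:-→d10:-→d11:-→d12:-→d13:-→d14:-→d15:-→d16:-→d17:-→d18:-→d19:-→d20:-→d21:-→d22:-→d23:-→d24:-→d25:-→d26:-→d27:-→d28:-→d29:-→d30:-→d31:-→d32:H2  best=H2
  ? 6.84.62.159  path d0:H3→d1:-→d2:-→d3:-→d4:-→d5:-  best=H3
  add 2.0.0.0/8 -> H0 at depth 8
  ? 2.84.62.159  path d0:H3→d1:-→d2:-→d3:-→d4:-→d5:-→d6:-→d7:-→d8:H0→d9:-→d10:-→d11:-→d12:-→d13:-→d14:-→d15:-→d16:-→d17:-→d18:-→d19:-→d20:-→d21:-→d22:-→d23:-→d24:-→d25:-→d26:-→d27:-→d28:-→d29:-→d30:-→d31:-→d32:H2  best=H2
  del 2.84.62.159/32 (clear depth 32)
  del 2.0.0.0/8 (clear depth 8)
  ? 40.238.152.212  path d0:H3→d1:-→d2:-  best=H3
  add 2.84.0.0/16 -> H5 at depth 16
  add 18.16.0.0/12 -> H5 at depth 12
  del 18.16.0.0/12 (clear depth 12)
  ? 2.84.39.45  path d0:H3→d1:-→d2:-→d3:-→d4:-→d5:-→d6:-→d7:-→d8:-→d9:-→d10:-→d11:-→d12:-→d13:-→d14:-→d15:-→d16:H5→d17:-→d18:-→d19:-  best=H5
  ? 2.84.1.97  path d0:H3→d1:-→d2:-→d3:-→d4:-→d5:-→d6:-→d7:-→d8:-→d9:-→d10:-→d11:-→d12:-→d13:-→d14:-→d15:-→d16:H5→d17:-→d18:-  best=H5
  add 2.84.62.144/28 -> H4 at depth 28

== LOOKUPS ==
["H2","H3","H2","H3","H5","H5"]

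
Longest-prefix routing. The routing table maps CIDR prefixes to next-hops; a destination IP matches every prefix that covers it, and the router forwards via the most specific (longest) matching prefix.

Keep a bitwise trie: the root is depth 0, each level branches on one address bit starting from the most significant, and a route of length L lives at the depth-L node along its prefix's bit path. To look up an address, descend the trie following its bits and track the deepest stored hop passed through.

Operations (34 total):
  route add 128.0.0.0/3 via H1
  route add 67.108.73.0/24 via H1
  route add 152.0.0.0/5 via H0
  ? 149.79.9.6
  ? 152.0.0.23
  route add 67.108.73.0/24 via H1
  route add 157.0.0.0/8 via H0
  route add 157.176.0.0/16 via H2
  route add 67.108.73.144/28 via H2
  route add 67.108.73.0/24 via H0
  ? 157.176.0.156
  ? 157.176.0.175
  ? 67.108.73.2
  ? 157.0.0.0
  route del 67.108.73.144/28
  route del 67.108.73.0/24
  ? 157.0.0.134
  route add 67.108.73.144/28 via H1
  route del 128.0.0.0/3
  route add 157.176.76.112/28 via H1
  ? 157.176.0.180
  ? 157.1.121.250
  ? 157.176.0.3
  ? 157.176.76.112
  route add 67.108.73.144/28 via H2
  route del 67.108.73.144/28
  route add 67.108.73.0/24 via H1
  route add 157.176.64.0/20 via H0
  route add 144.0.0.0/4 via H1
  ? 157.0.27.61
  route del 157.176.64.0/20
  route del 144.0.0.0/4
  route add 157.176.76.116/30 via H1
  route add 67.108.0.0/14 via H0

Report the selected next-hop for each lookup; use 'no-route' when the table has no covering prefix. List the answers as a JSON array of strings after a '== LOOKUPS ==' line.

Trace:
  add 128.0.0.0/3 -> H1 at depth 3
  add 67.108.73.0/24 -> H1 at depth 24
  add 152.0.0.0/5 -> H0 at depth 5
  lookup 149.79.9.6: bits 1001 walk d0:-→d1:-→d2:-→d3:H1→d4:- -> H1
  lookup 152.0.0.23: bits 10011 walk d0:-→d1:-→d2:-→d3:H1→d4:-→d5:H0 -> H0
  add 67.108.73.0/24 -> H1 at depth 24
  add 157.0.0.0/8 -> H0 at depth 8
  add 157.176.0.0/16 -> H2 at depth 16
  add 67.108.73.144/28 -> H2 at depth 28
  add 67.108.73.0/24 -> H0 at depth 24
  lookup 157.176.0.156: bits 1001110110110000 walk d0:-→d1:-→d2:-→d3:H1→d4:-→d5:H0→d6:-→d7:-→d8:H0→d9:-→d10:-→d11:-→d12:-→d13:-→d14:-→d15:-→d16:H2 -> H2
  lookup 157.176.0.175: bits 1001110110110000 walk d0:-→d1:-→d2:-→d3:H1→d4:-→d5:H0→d6:-→d7:-→d8:H0→d9:-→d10:-→d11:-→d12:-→d13:-→d14:-→d15:-→d16:H2 -> H2
  lookup 67.108.73.2: bits 010000110110110001001001 walk d0:-→d1:-→d2:-→d3:-→d4:-→d5:-→d6:-→d7:-→d8:-→d9:-→d10:-→d11:-→d12:-→d13:-→d14:-→d15:-→d16:-→d17:-→d18:-→d19:-→d20:-→d21:-→d22:-→d23:-→d24:H0 -> H0
  lookup 157.0.0.0: bits 10011101 walk d0:-→d1:-→d2:-→d3:H1→d4:-→d5:H0→d6:-→d7:-→d8:H0 -> H0
  del 67.108.73.144/28 (clear depth 28)
  del 67.108.73.0/24 (clear depth 24)
  lookup 157.0.0.134: bits 10011101 walk d0:-→d1:-→d2:-→d3:H1→d4:-→d5:H0→d6:-→d7:-→d8:H0 -> H0
  add 67.108.73.144/28 -> H1 at depth 28
  del 128.0.0.0/3 (clear depth 3)
  add 157.176.76.112/28 -> H1 at depth 28
  lookup 157.176.0.180: bits 10011101101100000 walk d0:-→d1:-→d2:-→d3:-→d4:-→d5:H0→d6:-→d7:-→d8:H0→d9:-→d10:-→d11:-→d12:-→d13:-→d14:-→d15:-→d16:H2→d17:- -> H2
  lookup 157.1.121.250: bits 10011101 walk d0:-→d1:-→d2:-→d3:-→d4:-→d5:H0→d6:-→d7:-→d8:H0 -> H0
  lookup 157.176.0.3: bits 10011101101100000 walk d0:-→d1:-→d2:-→d3:-→d4:-→d5:H0→d6:-→d7:-→d8:H0→d9:-→d10:-→d11:-→d12:-→d13:-→d14:-→d15:-→d16:H2→d17:- -> H2
  lookup 157.176.76.112: bits 1001110110110000010011000111 walk d0:-→d1:-→d2:-→d3:-→d4:-→d5:H0→d6:-→d7:-→d8:H0→d9:-→d10:-→d11:-→d12:-→d13:-→d14:-→d15:-→d16:H2→d17:-→d18:-→d19:-→d20:-→d21:-→d22:-→d23:-→d24:-→d25:-→d26:-→d27:-→d28:H1 -> H1
  add 67.108.73.144/28 -> H2 at depth 28
  del 67.108.73.144/28 (clear depth 28)
  add 67.108.73.0/24 -> H1 at depth 24
  add 157.176.64.0/20 -> H0 at depth 20
  add 144.0.0.0/4 -> H1 at depth 4
  lookup 157.0.27.61: bits 10011101 walk d0:-→d1:-→d2:-→d3:-→d4:H1→d5:H0→d6:-→d7:-→d8:H0 -> H0
  del 157.176.64.0/20 (clear depth 20)
  del 144.0.0.0/4 (clear depth 4)
  add 157.176.76.116/30 -> H1 at depth 30
  add 67.108.0.0/14 -> H0 at depth 14

== LOOKUPS ==
["H1","H0","H2","H2","H0","H0","H0","H2","H0","H2","H1","H0"]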